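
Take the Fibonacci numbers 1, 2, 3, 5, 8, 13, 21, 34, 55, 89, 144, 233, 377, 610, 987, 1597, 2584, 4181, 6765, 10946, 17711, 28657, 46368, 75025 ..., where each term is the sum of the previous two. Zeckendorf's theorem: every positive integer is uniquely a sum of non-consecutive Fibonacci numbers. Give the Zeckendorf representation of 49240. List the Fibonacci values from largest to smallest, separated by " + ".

46368 ≤ 49240 < 75025, so take 46368; remainder 2872
2584 ≤ 2872 < 4181, so take 2584; remainder 288
233 ≤ 288 < 377, so take 233; remainder 55
55 ≤ 55 < 89, so take 55; remainder 0
So 49240 = 46368 + 2584 + 233 + 55, with no two terms consecutive in the sequence.

46368 + 2584 + 233 + 55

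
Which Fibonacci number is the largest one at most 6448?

4181

4181 ≤ 6448 < 6765, so the largest Fibonacci number not exceeding 6448 is 4181.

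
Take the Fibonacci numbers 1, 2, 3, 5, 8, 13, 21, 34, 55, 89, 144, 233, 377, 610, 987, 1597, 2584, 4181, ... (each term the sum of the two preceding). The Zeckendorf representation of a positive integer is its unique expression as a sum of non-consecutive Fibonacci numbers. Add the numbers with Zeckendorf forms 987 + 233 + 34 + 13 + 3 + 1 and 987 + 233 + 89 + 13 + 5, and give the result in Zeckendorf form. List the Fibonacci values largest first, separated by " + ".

2584 + 13 + 1

The two numbers are 1271 and 1327, so their sum is 2598.
Greedy algorithm:
2584 ≤ 2598 < 4181, so take 2584; remainder 14
13 ≤ 14 < 21, so take 13; remainder 1
1 ≤ 1 < 2, so take 1; remainder 0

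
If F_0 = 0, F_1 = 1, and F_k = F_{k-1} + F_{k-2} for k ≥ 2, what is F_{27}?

Iterating the recurrence up to F_{21} = 10946 and F_{20} = 6765:
F_{22} = F_{21} + F_{20} = 10946 + 6765 = 17711
F_{23} = F_{22} + F_{21} = 17711 + 10946 = 28657
F_{24} = F_{23} + F_{22} = 28657 + 17711 = 46368
F_{25} = F_{24} + F_{23} = 46368 + 28657 = 75025
F_{26} = F_{25} + F_{24} = 75025 + 46368 = 121393
F_{27} = F_{26} + F_{25} = 121393 + 75025 = 196418

196418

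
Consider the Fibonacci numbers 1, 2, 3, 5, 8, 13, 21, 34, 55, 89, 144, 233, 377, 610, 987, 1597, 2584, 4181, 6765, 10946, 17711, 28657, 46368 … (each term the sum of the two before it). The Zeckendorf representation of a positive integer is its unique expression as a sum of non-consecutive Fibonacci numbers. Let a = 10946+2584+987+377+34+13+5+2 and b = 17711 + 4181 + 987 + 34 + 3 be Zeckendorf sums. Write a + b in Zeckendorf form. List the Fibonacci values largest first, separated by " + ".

28657 + 6765 + 1597 + 610 + 233 + 2

The two numbers are 14948 and 22916, so their sum is 37864.
37864 − 28657 = 9207
9207 − 6765 = 2442
2442 − 1597 = 845
845 − 610 = 235
235 − 233 = 2
2 − 2 = 0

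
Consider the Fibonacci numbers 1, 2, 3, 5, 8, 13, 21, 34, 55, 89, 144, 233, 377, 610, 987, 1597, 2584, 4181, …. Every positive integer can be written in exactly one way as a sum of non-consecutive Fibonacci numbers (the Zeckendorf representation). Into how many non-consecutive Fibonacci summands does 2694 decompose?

3

take 2584 (≤ 2694); 2694 − 2584 = 110
take 89 (≤ 110); 110 − 89 = 21
take 21 (≤ 21); 21 − 21 = 0
2694 = 2584 + 89 + 21, which has 3 terms.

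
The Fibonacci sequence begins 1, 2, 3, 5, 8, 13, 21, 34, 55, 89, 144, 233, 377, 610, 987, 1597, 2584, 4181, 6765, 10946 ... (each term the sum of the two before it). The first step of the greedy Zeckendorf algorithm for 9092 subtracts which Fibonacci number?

6765

6765 ≤ 9092 < 10946, so the largest Fibonacci number not exceeding 9092 is 6765.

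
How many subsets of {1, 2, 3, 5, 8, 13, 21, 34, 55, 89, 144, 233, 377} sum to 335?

13

Starting from the Zeckendorf form and repeatedly splitting a term F_k into F_{k−1} + F_{k−2} (when neither is already used) reaches every representation.
335 = 233+89+13 = 233+89+8+5 = 233+55+34+13 = … (10 more), for 13 in all.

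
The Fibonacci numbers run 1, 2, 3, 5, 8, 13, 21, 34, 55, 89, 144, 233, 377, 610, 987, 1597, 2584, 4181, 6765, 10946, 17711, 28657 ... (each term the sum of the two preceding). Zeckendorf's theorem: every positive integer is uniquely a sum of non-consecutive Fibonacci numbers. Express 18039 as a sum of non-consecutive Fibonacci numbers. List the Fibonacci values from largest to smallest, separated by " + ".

17711 + 233 + 89 + 5 + 1

largest Fibonacci ≤ 18039 is 17711; 18039 − 17711 = 328
largest Fibonacci ≤ 328 is 233; 328 − 233 = 95
largest Fibonacci ≤ 95 is 89; 95 − 89 = 6
largest Fibonacci ≤ 6 is 5; 6 − 5 = 1
largest Fibonacci ≤ 1 is 1; 1 − 1 = 0
So 18039 = 17711 + 233 + 89 + 5 + 1, with no two terms consecutive in the sequence.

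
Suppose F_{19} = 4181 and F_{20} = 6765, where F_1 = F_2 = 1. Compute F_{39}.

By F_{2k+1} = F_k² + F_{k+1}²: F_{39} = 4181² + 6765² = 17480761 + 45765225 = 63245986.

63245986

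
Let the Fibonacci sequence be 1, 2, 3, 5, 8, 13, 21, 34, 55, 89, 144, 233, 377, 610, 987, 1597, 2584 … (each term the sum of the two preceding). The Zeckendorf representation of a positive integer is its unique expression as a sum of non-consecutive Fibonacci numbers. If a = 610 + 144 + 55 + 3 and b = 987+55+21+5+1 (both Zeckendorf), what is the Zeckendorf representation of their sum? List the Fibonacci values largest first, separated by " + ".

1597 + 233 + 34 + 13 + 3 + 1

The two numbers are 812 and 1069, so their sum is 1881.
1881 − 1597 = 284
284 − 233 = 51
51 − 34 = 17
17 − 13 = 4
4 − 3 = 1
1 − 1 = 0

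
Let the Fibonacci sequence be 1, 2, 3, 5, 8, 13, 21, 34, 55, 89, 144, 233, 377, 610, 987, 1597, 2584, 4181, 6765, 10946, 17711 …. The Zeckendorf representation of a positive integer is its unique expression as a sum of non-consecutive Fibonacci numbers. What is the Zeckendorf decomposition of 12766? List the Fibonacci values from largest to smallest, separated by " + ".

Greedy algorithm:
12766: greatest Fibonacci not exceeding it is 10946, leaving 1820
1820: greatest Fibonacci not exceeding it is 1597, leaving 223
223: greatest Fibonacci not exceeding it is 144, leaving 79
79: greatest Fibonacci not exceeding it is 55, leaving 24
24: greatest Fibonacci not exceeding it is 21, leaving 3
3: greatest Fibonacci not exceeding it is 3, leaving 0
So 12766 = 10946 + 1597 + 144 + 55 + 21 + 3, with no two terms consecutive in the sequence.

10946 + 1597 + 144 + 55 + 21 + 3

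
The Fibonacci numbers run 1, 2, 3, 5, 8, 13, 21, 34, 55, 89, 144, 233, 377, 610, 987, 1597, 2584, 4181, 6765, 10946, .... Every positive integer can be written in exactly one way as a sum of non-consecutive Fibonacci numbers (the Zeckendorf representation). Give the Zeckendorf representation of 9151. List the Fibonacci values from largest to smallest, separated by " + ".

6765 ≤ 9151 < 10946, so take 6765; remainder 2386
1597 ≤ 2386 < 2584, so take 1597; remainder 789
610 ≤ 789 < 987, so take 610; remainder 179
144 ≤ 179 < 233, so take 144; remainder 35
34 ≤ 35 < 55, so take 34; remainder 1
1 ≤ 1 < 2, so take 1; remainder 0
So 9151 = 6765 + 1597 + 610 + 144 + 34 + 1, with no two terms consecutive in the sequence.

6765 + 1597 + 610 + 144 + 34 + 1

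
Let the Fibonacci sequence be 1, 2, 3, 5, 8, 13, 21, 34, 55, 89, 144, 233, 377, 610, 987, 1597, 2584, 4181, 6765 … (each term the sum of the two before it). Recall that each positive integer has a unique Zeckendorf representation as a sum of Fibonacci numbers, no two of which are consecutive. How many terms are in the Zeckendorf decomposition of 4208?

4181 ≤ 4208 < 6765, so take 4181; remainder 27
21 ≤ 27 < 34, so take 21; remainder 6
5 ≤ 6 < 8, so take 5; remainder 1
1 ≤ 1 < 2, so take 1; remainder 0
4208 = 4181 + 21 + 5 + 1, which has 4 terms.

4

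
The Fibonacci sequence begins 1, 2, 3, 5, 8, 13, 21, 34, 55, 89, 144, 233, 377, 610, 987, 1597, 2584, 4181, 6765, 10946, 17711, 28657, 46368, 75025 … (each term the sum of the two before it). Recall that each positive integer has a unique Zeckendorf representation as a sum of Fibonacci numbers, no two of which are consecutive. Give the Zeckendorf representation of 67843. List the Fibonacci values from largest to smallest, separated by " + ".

Greedily peel off the largest Fibonacci term at each step:
46368 ≤ 67843 < 75025, so take 46368; remainder 21475
17711 ≤ 21475 < 28657, so take 17711; remainder 3764
2584 ≤ 3764 < 4181, so take 2584; remainder 1180
987 ≤ 1180 < 1597, so take 987; remainder 193
144 ≤ 193 < 233, so take 144; remainder 49
34 ≤ 49 < 55, so take 34; remainder 15
13 ≤ 15 < 21, so take 13; remainder 2
2 ≤ 2 < 3, so take 2; remainder 0
So 67843 = 46368 + 17711 + 2584 + 987 + 144 + 34 + 13 + 2, with no two terms consecutive in the sequence.

46368 + 17711 + 2584 + 987 + 144 + 34 + 13 + 2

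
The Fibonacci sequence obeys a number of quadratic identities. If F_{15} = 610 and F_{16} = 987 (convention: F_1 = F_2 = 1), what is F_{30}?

832040

By the doubling identity F_{2k} = F_k(2F_{k+1} − F_k): F_{30} = 610·(2·987 − 610) = 610·1364 = 832040.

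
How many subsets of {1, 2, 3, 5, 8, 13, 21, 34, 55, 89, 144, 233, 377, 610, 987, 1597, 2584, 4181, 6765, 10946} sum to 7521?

30

7521 = 6765+610+144+2 = 6765+610+89+55+2 = 6765+377+233+144+2 = 4181+2584+610+144+2 = … (26 more), for 30 in all.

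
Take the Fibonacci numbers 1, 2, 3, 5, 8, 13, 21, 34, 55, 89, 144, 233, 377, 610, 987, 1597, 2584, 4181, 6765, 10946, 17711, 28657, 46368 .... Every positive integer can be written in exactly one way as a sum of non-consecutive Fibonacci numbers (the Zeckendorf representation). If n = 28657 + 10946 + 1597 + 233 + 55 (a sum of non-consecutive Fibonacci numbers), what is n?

28657 + 10946 + 1597 + 233 + 55 = 41488.

41488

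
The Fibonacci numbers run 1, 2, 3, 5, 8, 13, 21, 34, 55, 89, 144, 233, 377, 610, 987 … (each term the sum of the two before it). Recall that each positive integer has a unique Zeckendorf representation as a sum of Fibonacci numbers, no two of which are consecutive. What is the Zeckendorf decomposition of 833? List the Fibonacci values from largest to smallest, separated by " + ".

610 + 144 + 55 + 21 + 3

subtract 610 from 833: 223 remains
subtract 144 from 223: 79 remains
subtract 55 from 79: 24 remains
subtract 21 from 24: 3 remains
subtract 3 from 3: 0 remains
So 833 = 610 + 144 + 55 + 21 + 3, with no two terms consecutive in the sequence.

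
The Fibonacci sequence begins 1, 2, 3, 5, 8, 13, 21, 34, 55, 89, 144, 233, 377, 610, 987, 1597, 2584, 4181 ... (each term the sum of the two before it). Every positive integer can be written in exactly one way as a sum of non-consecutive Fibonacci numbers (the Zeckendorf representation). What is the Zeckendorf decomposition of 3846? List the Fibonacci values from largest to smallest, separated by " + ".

Repeatedly subtract the largest Fibonacci number that fits:
take 2584 (≤ 3846); 3846 − 2584 = 1262
take 987 (≤ 1262); 1262 − 987 = 275
take 233 (≤ 275); 275 − 233 = 42
take 34 (≤ 42); 42 − 34 = 8
take 8 (≤ 8); 8 − 8 = 0
So 3846 = 2584 + 987 + 233 + 34 + 8, with no two terms consecutive in the sequence.

2584 + 987 + 233 + 34 + 8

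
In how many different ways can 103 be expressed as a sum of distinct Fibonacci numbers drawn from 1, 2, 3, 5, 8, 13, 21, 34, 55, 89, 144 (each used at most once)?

103 = 89+13+1 = 89+8+5+1 = 55+34+13+1 = … (5 more), for 8 in all.

8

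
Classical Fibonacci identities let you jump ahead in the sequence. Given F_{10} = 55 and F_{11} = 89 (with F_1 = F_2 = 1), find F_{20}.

By the doubling identity F_{2k} = F_k(2F_{k+1} − F_k): F_{20} = 55·(2·89 − 55) = 55·123 = 6765.

6765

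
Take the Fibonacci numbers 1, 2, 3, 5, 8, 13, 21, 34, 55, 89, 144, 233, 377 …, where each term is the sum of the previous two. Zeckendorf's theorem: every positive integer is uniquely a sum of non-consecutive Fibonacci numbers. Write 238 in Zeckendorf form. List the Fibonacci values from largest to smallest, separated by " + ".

233 + 5

238 − 233 = 5
5 − 5 = 0
So 238 = 233 + 5, with no two terms consecutive in the sequence.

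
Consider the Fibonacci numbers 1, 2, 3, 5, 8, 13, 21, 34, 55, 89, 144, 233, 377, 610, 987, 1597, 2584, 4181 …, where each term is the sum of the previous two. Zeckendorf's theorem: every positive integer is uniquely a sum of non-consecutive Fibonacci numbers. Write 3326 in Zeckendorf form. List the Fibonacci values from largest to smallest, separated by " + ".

subtract 2584 from 3326: 742 remains
subtract 610 from 742: 132 remains
subtract 89 from 132: 43 remains
subtract 34 from 43: 9 remains
subtract 8 from 9: 1 remains
subtract 1 from 1: 0 remains
So 3326 = 2584 + 610 + 89 + 34 + 8 + 1, with no two terms consecutive in the sequence.

2584 + 610 + 89 + 34 + 8 + 1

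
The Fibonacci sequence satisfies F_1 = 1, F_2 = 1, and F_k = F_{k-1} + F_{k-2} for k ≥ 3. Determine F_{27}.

Iterating the recurrence up to F_{20} = 6765 and F_{19} = 4181:
F_{21} = F_{20} + F_{19} = 6765 + 4181 = 10946
F_{22} = F_{21} + F_{20} = 10946 + 6765 = 17711
F_{23} = F_{22} + F_{21} = 17711 + 10946 = 28657
F_{24} = F_{23} + F_{22} = 28657 + 17711 = 46368
F_{25} = F_{24} + F_{23} = 46368 + 28657 = 75025
F_{26} = F_{25} + F_{24} = 75025 + 46368 = 121393
F_{27} = F_{26} + F_{25} = 121393 + 75025 = 196418

196418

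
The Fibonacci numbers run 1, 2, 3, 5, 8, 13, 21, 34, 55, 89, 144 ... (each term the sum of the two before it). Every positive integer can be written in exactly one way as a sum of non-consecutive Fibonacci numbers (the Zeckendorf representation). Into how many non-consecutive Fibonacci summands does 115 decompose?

3

Greedily peel off the largest Fibonacci term at each step:
115: greatest Fibonacci not exceeding it is 89, leaving 26
26: greatest Fibonacci not exceeding it is 21, leaving 5
5: greatest Fibonacci not exceeding it is 5, leaving 0
115 = 89 + 21 + 5, which has 3 terms.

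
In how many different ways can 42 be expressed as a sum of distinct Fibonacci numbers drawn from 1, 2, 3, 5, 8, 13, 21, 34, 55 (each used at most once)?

42 = 34+8 = 34+5+3 = 21+13+8 = 34+5+2+1 = … (2 more), for 6 in all.

6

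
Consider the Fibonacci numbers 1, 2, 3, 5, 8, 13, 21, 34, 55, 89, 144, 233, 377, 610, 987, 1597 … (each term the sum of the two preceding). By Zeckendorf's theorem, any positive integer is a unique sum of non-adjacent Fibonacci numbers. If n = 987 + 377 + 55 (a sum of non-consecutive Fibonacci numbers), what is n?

987 + 377 + 55 = 1419.

1419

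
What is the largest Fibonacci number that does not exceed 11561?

10946

10946 ≤ 11561 < 17711, so the largest Fibonacci number not exceeding 11561 is 10946.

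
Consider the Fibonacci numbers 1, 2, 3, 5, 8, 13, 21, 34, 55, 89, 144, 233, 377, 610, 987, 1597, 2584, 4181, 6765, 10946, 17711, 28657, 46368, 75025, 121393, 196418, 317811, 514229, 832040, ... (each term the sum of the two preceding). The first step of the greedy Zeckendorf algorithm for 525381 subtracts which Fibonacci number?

514229

514229 ≤ 525381 < 832040, so the largest Fibonacci number not exceeding 525381 is 514229.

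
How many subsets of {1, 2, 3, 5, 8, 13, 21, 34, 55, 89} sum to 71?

Each representation comes from the Zeckendorf form by replacing some F_k with F_{k−1} + F_{k−2} where possible.
71 = 55+13+3 = 55+13+2+1 = 55+8+5+3 = 34+21+13+3 = 55+8+5+2+1 = … (3 more), for 8 in all.

8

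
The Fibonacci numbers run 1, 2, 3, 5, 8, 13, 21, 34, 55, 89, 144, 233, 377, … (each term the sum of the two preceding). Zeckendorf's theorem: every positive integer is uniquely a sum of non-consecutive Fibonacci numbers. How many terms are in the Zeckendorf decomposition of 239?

3

largest Fibonacci ≤ 239 is 233; 239 − 233 = 6
largest Fibonacci ≤ 6 is 5; 6 − 5 = 1
largest Fibonacci ≤ 1 is 1; 1 − 1 = 0
239 = 233 + 5 + 1, which has 3 terms.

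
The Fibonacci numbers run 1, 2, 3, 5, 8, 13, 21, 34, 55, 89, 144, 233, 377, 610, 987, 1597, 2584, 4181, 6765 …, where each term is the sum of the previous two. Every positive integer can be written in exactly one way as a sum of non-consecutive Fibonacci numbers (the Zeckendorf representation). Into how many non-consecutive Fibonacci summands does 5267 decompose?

5

Greedily peel off the largest Fibonacci term at each step:
take 4181 (≤ 5267); 5267 − 4181 = 1086
take 987 (≤ 1086); 1086 − 987 = 99
take 89 (≤ 99); 99 − 89 = 10
take 8 (≤ 10); 10 − 8 = 2
take 2 (≤ 2); 2 − 2 = 0
5267 = 4181 + 987 + 89 + 8 + 2, which has 5 terms.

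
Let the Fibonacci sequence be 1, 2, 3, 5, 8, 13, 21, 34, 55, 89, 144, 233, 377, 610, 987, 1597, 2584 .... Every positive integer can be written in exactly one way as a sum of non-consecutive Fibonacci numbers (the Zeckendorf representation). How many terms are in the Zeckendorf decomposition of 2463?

2463 − 1597 = 866
866 − 610 = 256
256 − 233 = 23
23 − 21 = 2
2 − 2 = 0
2463 = 1597 + 610 + 233 + 21 + 2, which has 5 terms.

5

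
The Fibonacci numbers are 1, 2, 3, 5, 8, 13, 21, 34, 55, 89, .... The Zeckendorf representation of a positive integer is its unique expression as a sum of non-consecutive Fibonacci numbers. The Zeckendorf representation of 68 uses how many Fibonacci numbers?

subtract 55 from 68: 13 remains
subtract 13 from 13: 0 remains
68 = 55 + 13, which has 2 terms.

2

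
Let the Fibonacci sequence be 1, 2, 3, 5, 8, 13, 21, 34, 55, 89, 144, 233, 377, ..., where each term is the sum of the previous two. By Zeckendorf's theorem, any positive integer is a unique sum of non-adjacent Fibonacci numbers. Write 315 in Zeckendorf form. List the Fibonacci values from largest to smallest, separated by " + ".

take 233 (≤ 315); 315 − 233 = 82
take 55 (≤ 82); 82 − 55 = 27
take 21 (≤ 27); 27 − 21 = 6
take 5 (≤ 6); 6 − 5 = 1
take 1 (≤ 1); 1 − 1 = 0
So 315 = 233 + 55 + 21 + 5 + 1, with no two terms consecutive in the sequence.

233 + 55 + 21 + 5 + 1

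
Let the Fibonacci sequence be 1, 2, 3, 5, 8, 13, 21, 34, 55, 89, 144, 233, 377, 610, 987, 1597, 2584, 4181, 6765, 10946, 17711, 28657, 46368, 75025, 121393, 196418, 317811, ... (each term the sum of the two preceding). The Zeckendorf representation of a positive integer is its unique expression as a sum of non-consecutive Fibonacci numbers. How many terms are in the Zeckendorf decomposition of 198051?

4

largest Fibonacci ≤ 198051 is 196418; 198051 − 196418 = 1633
largest Fibonacci ≤ 1633 is 1597; 1633 − 1597 = 36
largest Fibonacci ≤ 36 is 34; 36 − 34 = 2
largest Fibonacci ≤ 2 is 2; 2 − 2 = 0
198051 = 196418 + 1597 + 34 + 2, which has 4 terms.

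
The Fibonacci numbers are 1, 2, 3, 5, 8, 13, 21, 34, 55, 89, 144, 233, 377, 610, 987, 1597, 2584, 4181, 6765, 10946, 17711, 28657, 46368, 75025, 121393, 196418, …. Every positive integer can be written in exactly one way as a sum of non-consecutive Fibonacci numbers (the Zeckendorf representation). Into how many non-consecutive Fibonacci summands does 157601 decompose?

take 121393 (≤ 157601); 157601 − 121393 = 36208
take 28657 (≤ 36208); 36208 − 28657 = 7551
take 6765 (≤ 7551); 7551 − 6765 = 786
take 610 (≤ 786); 786 − 610 = 176
take 144 (≤ 176); 176 − 144 = 32
take 21 (≤ 32); 32 − 21 = 11
take 8 (≤ 11); 11 − 8 = 3
take 3 (≤ 3); 3 − 3 = 0
157601 = 121393 + 28657 + 6765 + 610 + 144 + 21 + 8 + 3, which has 8 terms.

8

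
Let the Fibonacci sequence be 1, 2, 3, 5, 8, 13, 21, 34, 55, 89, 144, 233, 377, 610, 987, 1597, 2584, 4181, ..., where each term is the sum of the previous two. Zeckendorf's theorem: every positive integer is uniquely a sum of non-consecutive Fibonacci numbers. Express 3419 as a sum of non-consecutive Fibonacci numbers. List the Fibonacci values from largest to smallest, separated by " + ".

2584 + 610 + 144 + 55 + 21 + 5

3419: greatest Fibonacci not exceeding it is 2584, leaving 835
835: greatest Fibonacci not exceeding it is 610, leaving 225
225: greatest Fibonacci not exceeding it is 144, leaving 81
81: greatest Fibonacci not exceeding it is 55, leaving 26
26: greatest Fibonacci not exceeding it is 21, leaving 5
5: greatest Fibonacci not exceeding it is 5, leaving 0
So 3419 = 2584 + 610 + 144 + 55 + 21 + 5, with no two terms consecutive in the sequence.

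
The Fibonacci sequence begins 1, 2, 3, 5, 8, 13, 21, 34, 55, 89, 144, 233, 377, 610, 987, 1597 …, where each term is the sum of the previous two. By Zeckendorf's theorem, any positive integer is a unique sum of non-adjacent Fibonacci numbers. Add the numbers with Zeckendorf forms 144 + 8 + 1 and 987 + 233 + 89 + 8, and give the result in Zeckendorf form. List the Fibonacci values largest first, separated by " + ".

987 + 377 + 89 + 13 + 3 + 1

The two numbers are 153 and 1317, so their sum is 1470.
Greedily peel off the largest Fibonacci term at each step:
1470 − 987 = 483
483 − 377 = 106
106 − 89 = 17
17 − 13 = 4
4 − 3 = 1
1 − 1 = 0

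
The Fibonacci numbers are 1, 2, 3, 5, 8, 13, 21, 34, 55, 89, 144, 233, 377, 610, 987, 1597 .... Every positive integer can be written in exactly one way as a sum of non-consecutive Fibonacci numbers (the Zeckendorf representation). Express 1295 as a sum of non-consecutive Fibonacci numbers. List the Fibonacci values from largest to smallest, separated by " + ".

987 + 233 + 55 + 13 + 5 + 2

1295: greatest Fibonacci not exceeding it is 987, leaving 308
308: greatest Fibonacci not exceeding it is 233, leaving 75
75: greatest Fibonacci not exceeding it is 55, leaving 20
20: greatest Fibonacci not exceeding it is 13, leaving 7
7: greatest Fibonacci not exceeding it is 5, leaving 2
2: greatest Fibonacci not exceeding it is 2, leaving 0
So 1295 = 987 + 233 + 55 + 13 + 5 + 2, with no two terms consecutive in the sequence.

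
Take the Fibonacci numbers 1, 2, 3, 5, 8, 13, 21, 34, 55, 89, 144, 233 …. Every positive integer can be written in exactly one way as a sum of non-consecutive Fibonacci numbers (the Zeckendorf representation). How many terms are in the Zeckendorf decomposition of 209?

subtract 144 from 209: 65 remains
subtract 55 from 65: 10 remains
subtract 8 from 10: 2 remains
subtract 2 from 2: 0 remains
209 = 144 + 55 + 8 + 2, which has 4 terms.

4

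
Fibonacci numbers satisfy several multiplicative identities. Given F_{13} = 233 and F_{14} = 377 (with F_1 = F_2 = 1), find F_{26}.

By the doubling identity F_{2k} = F_k(2F_{k+1} − F_k): F_{26} = 233·(2·377 − 233) = 233·521 = 121393.

121393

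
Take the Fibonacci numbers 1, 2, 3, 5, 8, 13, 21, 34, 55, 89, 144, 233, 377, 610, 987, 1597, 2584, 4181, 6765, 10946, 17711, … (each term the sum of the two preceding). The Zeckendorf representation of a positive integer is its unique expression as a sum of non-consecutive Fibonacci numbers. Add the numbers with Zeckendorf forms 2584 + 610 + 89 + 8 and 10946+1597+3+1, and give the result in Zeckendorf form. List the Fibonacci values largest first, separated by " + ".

The two numbers are 3291 and 12547, so their sum is 15838.
15838 − 10946 = 4892
4892 − 4181 = 711
711 − 610 = 101
101 − 89 = 12
12 − 8 = 4
4 − 3 = 1
1 − 1 = 0

10946 + 4181 + 610 + 89 + 8 + 3 + 1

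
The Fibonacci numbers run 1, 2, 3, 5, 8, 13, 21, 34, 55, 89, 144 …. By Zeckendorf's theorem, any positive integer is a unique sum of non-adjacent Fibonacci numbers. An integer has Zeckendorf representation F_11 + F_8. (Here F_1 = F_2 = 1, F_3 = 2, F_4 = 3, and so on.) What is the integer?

F_11 + F_8 = 89 + 21 = 110.

110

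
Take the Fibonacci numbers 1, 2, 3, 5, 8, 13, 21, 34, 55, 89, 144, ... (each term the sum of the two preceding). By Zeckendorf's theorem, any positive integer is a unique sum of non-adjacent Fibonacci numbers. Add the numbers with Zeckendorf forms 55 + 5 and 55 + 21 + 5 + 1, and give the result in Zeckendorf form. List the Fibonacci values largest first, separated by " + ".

89 + 34 + 13 + 5 + 1

The two numbers are 60 and 82, so their sum is 142.
Greedy algorithm:
largest Fibonacci ≤ 142 is 89; 142 − 89 = 53
largest Fibonacci ≤ 53 is 34; 53 − 34 = 19
largest Fibonacci ≤ 19 is 13; 19 − 13 = 6
largest Fibonacci ≤ 6 is 5; 6 − 5 = 1
largest Fibonacci ≤ 1 is 1; 1 − 1 = 0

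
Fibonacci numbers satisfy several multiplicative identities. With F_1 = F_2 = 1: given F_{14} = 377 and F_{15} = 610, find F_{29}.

514229

By F_{2k+1} = F_k² + F_{k+1}²: F_{29} = 377² + 610² = 142129 + 372100 = 514229.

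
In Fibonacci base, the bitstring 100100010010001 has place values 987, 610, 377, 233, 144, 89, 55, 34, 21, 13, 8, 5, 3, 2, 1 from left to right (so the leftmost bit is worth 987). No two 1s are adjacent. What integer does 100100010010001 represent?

1263

Summing the place values of the 1 bits: 987 + 233 + 34 + 8 + 1 = 1263.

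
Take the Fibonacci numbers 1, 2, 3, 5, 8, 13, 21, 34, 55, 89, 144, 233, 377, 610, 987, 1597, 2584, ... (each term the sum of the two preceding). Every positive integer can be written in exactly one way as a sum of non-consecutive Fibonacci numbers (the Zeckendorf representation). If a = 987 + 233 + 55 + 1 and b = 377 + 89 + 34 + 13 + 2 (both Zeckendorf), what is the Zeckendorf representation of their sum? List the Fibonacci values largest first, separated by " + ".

1597 + 144 + 34 + 13 + 3

The two numbers are 1276 and 515, so their sum is 1791.
subtract 1597 from 1791: 194 remains
subtract 144 from 194: 50 remains
subtract 34 from 50: 16 remains
subtract 13 from 16: 3 remains
subtract 3 from 3: 0 remains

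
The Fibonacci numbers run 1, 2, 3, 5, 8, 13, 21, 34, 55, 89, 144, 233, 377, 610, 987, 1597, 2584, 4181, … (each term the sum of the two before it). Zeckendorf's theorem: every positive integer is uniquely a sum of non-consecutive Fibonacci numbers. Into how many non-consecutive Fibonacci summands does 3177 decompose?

7

2584 ≤ 3177 < 4181, so take 2584; remainder 593
377 ≤ 593 < 610, so take 377; remainder 216
144 ≤ 216 < 233, so take 144; remainder 72
55 ≤ 72 < 89, so take 55; remainder 17
13 ≤ 17 < 21, so take 13; remainder 4
3 ≤ 4 < 5, so take 3; remainder 1
1 ≤ 1 < 2, so take 1; remainder 0
3177 = 2584 + 377 + 144 + 55 + 13 + 3 + 1, which has 7 terms.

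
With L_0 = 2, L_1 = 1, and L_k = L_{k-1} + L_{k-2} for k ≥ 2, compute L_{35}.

Iterating the recurrence up to L_{29} = 1149851 and L_{28} = 710647:
L_{30} = L_{29} + L_{28} = 1149851 + 710647 = 1860498
L_{31} = L_{30} + L_{29} = 1860498 + 1149851 = 3010349
L_{32} = L_{31} + L_{30} = 3010349 + 1860498 = 4870847
L_{33} = L_{32} + L_{31} = 4870847 + 3010349 = 7881196
L_{34} = L_{33} + L_{32} = 7881196 + 4870847 = 12752043
L_{35} = L_{34} + L_{33} = 12752043 + 7881196 = 20633239

20633239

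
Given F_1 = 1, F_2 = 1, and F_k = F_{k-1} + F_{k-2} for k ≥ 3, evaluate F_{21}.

10946

Iterating the recurrence up to F_{13} = 233 and F_{12} = 144:
F_{14} = F_{13} + F_{12} = 233 + 144 = 377
F_{15} = F_{14} + F_{13} = 377 + 233 = 610
F_{16} = F_{15} + F_{14} = 610 + 377 = 987
F_{17} = F_{16} + F_{15} = 987 + 610 = 1597
F_{18} = F_{17} + F_{16} = 1597 + 987 = 2584
F_{19} = F_{18} + F_{17} = 2584 + 1597 = 4181
F_{20} = F_{19} + F_{18} = 4181 + 2584 = 6765
F_{21} = F_{20} + F_{19} = 6765 + 4181 = 10946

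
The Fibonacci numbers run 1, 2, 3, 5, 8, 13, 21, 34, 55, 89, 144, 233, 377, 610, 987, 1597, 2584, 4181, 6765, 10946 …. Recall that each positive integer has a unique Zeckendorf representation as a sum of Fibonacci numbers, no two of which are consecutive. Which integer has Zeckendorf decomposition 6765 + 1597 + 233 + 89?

6765 + 1597 + 233 + 89 = 8684.

8684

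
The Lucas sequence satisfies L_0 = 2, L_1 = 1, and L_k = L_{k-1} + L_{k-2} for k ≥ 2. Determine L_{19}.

9349

Iterating the recurrence up to L_{15} = 1364 and L_{14} = 843:
L_{16} = L_{15} + L_{14} = 1364 + 843 = 2207
L_{17} = L_{16} + L_{15} = 2207 + 1364 = 3571
L_{18} = L_{17} + L_{16} = 3571 + 2207 = 5778
L_{19} = L_{18} + L_{17} = 5778 + 3571 = 9349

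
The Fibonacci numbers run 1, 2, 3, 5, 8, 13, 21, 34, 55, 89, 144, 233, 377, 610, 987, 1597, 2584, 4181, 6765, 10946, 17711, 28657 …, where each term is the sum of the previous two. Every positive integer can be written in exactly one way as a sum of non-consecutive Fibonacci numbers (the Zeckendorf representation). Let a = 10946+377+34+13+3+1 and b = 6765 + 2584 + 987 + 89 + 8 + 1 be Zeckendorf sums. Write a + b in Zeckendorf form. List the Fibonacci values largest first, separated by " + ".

17711 + 2584 + 987 + 377 + 144 + 5

The two numbers are 11374 and 10434, so their sum is 21808.
Greedily peel off the largest Fibonacci term at each step:
subtract 17711 from 21808: 4097 remains
subtract 2584 from 4097: 1513 remains
subtract 987 from 1513: 526 remains
subtract 377 from 526: 149 remains
subtract 144 from 149: 5 remains
subtract 5 from 5: 0 remains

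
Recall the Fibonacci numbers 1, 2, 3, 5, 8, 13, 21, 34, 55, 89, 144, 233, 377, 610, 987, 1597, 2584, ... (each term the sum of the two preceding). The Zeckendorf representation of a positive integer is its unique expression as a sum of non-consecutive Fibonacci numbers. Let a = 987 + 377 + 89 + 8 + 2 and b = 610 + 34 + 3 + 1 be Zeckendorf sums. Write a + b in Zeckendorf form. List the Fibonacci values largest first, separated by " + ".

The two numbers are 1463 and 648, so their sum is 2111.
1597 ≤ 2111 < 2584, so take 1597; remainder 514
377 ≤ 514 < 610, so take 377; remainder 137
89 ≤ 137 < 144, so take 89; remainder 48
34 ≤ 48 < 55, so take 34; remainder 14
13 ≤ 14 < 21, so take 13; remainder 1
1 ≤ 1 < 2, so take 1; remainder 0

1597 + 377 + 89 + 34 + 13 + 1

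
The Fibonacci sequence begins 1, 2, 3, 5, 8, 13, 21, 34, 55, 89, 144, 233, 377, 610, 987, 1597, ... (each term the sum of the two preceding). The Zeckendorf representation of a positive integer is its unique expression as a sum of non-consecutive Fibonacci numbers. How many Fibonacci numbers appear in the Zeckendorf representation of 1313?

5

Repeatedly subtract the largest Fibonacci number that fits:
1313: greatest Fibonacci not exceeding it is 987, leaving 326
326: greatest Fibonacci not exceeding it is 233, leaving 93
93: greatest Fibonacci not exceeding it is 89, leaving 4
4: greatest Fibonacci not exceeding it is 3, leaving 1
1: greatest Fibonacci not exceeding it is 1, leaving 0
1313 = 987 + 233 + 89 + 3 + 1, which has 5 terms.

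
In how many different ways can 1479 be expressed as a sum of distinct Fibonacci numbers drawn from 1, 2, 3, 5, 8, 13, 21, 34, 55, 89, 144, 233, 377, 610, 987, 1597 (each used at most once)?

Each representation comes from the Zeckendorf form by replacing some F_k with F_{k−1} + F_{k−2} where possible.
1479 = 987+377+89+21+5 = 987+377+89+21+3+2 = 987+377+89+13+8+5 = … (21 more), for 24 in all.

24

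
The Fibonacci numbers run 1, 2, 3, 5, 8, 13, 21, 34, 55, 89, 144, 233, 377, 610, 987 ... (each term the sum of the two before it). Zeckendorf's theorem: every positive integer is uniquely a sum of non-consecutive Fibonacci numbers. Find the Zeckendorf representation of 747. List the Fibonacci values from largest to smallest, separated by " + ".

610 + 89 + 34 + 13 + 1

subtract 610 from 747: 137 remains
subtract 89 from 137: 48 remains
subtract 34 from 48: 14 remains
subtract 13 from 14: 1 remains
subtract 1 from 1: 0 remains
So 747 = 610 + 89 + 34 + 13 + 1, with no two terms consecutive in the sequence.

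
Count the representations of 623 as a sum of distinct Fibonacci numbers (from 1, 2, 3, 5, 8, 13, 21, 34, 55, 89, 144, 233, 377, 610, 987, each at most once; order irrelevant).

14

623 = 610+13 = 610+8+5 = 377+233+13 = … (11 more), for 14 in all.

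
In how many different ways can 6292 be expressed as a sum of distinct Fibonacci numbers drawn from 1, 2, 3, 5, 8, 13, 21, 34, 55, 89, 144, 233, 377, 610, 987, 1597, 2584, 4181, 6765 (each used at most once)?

42

Starting from the Zeckendorf form and repeatedly splitting a term F_k into F_{k−1} + F_{k−2} (when neither is already used) reaches every representation.
6292 = 4181+1597+377+89+34+13+1 = 4181+1597+377+89+34+8+5+1 = 4181+1597+233+144+89+34+13+1 = 4181+987+610+377+89+34+13+1 = 4181+1597+377+89+34+8+3+2+1 = … (37 more), for 42 in all.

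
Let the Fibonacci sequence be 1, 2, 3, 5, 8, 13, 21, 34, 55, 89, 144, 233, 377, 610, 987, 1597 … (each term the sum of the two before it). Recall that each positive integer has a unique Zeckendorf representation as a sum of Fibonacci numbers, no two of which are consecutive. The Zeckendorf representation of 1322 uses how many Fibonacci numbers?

take 987 (≤ 1322); 1322 − 987 = 335
take 233 (≤ 335); 335 − 233 = 102
take 89 (≤ 102); 102 − 89 = 13
take 13 (≤ 13); 13 − 13 = 0
1322 = 987 + 233 + 89 + 13, which has 4 terms.

4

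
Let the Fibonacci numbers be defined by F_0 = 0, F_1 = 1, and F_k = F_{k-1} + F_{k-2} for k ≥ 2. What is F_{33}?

Iterating the recurrence up to F_{28} = 317811 and F_{27} = 196418:
F_{29} = F_{28} + F_{27} = 317811 + 196418 = 514229
F_{30} = F_{29} + F_{28} = 514229 + 317811 = 832040
F_{31} = F_{30} + F_{29} = 832040 + 514229 = 1346269
F_{32} = F_{31} + F_{30} = 1346269 + 832040 = 2178309
F_{33} = F_{32} + F_{31} = 2178309 + 1346269 = 3524578

3524578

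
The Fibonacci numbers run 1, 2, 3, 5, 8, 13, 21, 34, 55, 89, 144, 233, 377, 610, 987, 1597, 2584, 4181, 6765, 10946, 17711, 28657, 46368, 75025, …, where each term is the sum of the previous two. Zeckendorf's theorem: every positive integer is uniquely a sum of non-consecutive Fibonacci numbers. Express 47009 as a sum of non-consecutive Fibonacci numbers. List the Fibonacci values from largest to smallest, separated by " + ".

Greedy algorithm:
largest Fibonacci ≤ 47009 is 46368; 47009 − 46368 = 641
largest Fibonacci ≤ 641 is 610; 641 − 610 = 31
largest Fibonacci ≤ 31 is 21; 31 − 21 = 10
largest Fibonacci ≤ 10 is 8; 10 − 8 = 2
largest Fibonacci ≤ 2 is 2; 2 − 2 = 0
So 47009 = 46368 + 610 + 21 + 8 + 2, with no two terms consecutive in the sequence.

46368 + 610 + 21 + 8 + 2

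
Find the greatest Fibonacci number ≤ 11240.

10946

10946 ≤ 11240 < 17711, so the largest Fibonacci number not exceeding 11240 is 10946.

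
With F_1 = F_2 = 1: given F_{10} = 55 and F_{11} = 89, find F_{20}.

By the doubling identity F_{2k} = F_k(2F_{k+1} − F_k): F_{20} = 55·(2·89 − 55) = 55·123 = 6765.

6765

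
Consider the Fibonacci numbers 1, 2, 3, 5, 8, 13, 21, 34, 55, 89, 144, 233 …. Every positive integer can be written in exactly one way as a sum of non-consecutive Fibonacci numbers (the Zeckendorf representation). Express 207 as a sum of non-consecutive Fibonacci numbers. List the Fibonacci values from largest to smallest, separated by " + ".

subtract 144 from 207: 63 remains
subtract 55 from 63: 8 remains
subtract 8 from 8: 0 remains
So 207 = 144 + 55 + 8, with no two terms consecutive in the sequence.

144 + 55 + 8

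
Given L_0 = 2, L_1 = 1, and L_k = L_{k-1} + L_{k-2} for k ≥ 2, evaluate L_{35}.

20633239

Iterating the recurrence up to L_{29} = 1149851 and L_{28} = 710647:
L_{30} = L_{29} + L_{28} = 1149851 + 710647 = 1860498
L_{31} = L_{30} + L_{29} = 1860498 + 1149851 = 3010349
L_{32} = L_{31} + L_{30} = 3010349 + 1860498 = 4870847
L_{33} = L_{32} + L_{31} = 4870847 + 3010349 = 7881196
L_{34} = L_{33} + L_{32} = 7881196 + 4870847 = 12752043
L_{35} = L_{34} + L_{33} = 12752043 + 7881196 = 20633239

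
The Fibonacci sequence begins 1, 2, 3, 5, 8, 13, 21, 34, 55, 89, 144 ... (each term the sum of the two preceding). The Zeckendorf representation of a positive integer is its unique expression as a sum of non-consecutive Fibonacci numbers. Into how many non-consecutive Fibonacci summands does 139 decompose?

4

89 ≤ 139 < 144, so take 89; remainder 50
34 ≤ 50 < 55, so take 34; remainder 16
13 ≤ 16 < 21, so take 13; remainder 3
3 ≤ 3 < 5, so take 3; remainder 0
139 = 89 + 34 + 13 + 3, which has 4 terms.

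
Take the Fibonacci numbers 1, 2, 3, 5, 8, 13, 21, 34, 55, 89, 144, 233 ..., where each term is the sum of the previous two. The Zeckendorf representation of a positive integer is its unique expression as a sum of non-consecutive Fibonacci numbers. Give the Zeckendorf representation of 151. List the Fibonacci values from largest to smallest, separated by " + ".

144 + 5 + 2

subtract 144 from 151: 7 remains
subtract 5 from 7: 2 remains
subtract 2 from 2: 0 remains
So 151 = 144 + 5 + 2, with no two terms consecutive in the sequence.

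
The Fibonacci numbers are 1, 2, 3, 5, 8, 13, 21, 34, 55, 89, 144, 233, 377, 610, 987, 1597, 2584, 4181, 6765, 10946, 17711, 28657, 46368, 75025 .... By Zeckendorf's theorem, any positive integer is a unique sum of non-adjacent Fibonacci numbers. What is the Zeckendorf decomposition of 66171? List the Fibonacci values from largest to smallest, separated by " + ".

46368 + 17711 + 1597 + 377 + 89 + 21 + 8

Greedily peel off the largest Fibonacci term at each step:
subtract 46368 from 66171: 19803 remains
subtract 17711 from 19803: 2092 remains
subtract 1597 from 2092: 495 remains
subtract 377 from 495: 118 remains
subtract 89 from 118: 29 remains
subtract 21 from 29: 8 remains
subtract 8 from 8: 0 remains
So 66171 = 46368 + 17711 + 1597 + 377 + 89 + 21 + 8, with no two terms consecutive in the sequence.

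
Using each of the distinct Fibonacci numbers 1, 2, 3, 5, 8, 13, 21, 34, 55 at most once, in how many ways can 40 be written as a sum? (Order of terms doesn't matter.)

5

40 = 34+5+1 = 34+3+2+1 = 21+13+5+1 = 21+13+3+2+1 = … (1 more), for 5 in all.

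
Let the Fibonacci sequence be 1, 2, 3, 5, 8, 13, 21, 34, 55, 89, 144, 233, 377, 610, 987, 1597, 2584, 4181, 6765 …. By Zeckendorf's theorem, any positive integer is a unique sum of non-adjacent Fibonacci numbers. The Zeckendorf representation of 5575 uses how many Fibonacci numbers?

6

Greedy algorithm:
take 4181 (≤ 5575); 5575 − 4181 = 1394
take 987 (≤ 1394); 1394 − 987 = 407
take 377 (≤ 407); 407 − 377 = 30
take 21 (≤ 30); 30 − 21 = 9
take 8 (≤ 9); 9 − 8 = 1
take 1 (≤ 1); 1 − 1 = 0
5575 = 4181 + 987 + 377 + 21 + 8 + 1, which has 6 terms.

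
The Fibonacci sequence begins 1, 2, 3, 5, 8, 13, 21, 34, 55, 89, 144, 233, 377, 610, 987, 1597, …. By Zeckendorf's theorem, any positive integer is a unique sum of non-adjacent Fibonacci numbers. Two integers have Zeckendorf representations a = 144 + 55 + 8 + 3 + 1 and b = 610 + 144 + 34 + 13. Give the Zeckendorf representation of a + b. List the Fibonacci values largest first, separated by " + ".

987 + 21 + 3 + 1

The two numbers are 211 and 801, so their sum is 1012.
Greedy algorithm:
take 987 (≤ 1012); 1012 − 987 = 25
take 21 (≤ 25); 25 − 21 = 4
take 3 (≤ 4); 4 − 3 = 1
take 1 (≤ 1); 1 − 1 = 0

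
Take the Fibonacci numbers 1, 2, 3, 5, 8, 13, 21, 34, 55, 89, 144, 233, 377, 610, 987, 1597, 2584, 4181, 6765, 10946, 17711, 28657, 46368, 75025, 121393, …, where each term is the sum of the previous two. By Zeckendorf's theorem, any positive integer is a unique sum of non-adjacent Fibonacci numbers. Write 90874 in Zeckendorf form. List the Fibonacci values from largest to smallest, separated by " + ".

90874 − 75025 = 15849
15849 − 10946 = 4903
4903 − 4181 = 722
722 − 610 = 112
112 − 89 = 23
23 − 21 = 2
2 − 2 = 0
So 90874 = 75025 + 10946 + 4181 + 610 + 89 + 21 + 2, with no two terms consecutive in the sequence.

75025 + 10946 + 4181 + 610 + 89 + 21 + 2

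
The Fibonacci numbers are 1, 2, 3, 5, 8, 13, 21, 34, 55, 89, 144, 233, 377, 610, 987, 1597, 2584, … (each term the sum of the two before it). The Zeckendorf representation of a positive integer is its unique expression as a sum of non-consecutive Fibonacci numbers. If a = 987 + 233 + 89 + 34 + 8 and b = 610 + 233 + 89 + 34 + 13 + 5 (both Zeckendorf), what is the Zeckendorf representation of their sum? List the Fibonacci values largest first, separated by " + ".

The two numbers are 1351 and 984, so their sum is 2335.
2335 − 1597 = 738
738 − 610 = 128
128 − 89 = 39
39 − 34 = 5
5 − 5 = 0

1597 + 610 + 89 + 34 + 5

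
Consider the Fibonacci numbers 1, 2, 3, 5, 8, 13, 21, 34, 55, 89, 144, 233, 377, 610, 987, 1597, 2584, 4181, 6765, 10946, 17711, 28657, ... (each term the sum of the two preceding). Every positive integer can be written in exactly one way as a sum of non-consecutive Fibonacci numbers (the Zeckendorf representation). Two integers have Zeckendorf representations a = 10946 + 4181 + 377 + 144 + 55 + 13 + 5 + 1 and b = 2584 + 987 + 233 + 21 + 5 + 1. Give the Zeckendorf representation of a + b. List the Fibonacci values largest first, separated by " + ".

The two numbers are 15722 and 3831, so their sum is 19553.
Greedy algorithm:
17711 ≤ 19553 < 28657, so take 17711; remainder 1842
1597 ≤ 1842 < 2584, so take 1597; remainder 245
233 ≤ 245 < 377, so take 233; remainder 12
8 ≤ 12 < 13, so take 8; remainder 4
3 ≤ 4 < 5, so take 3; remainder 1
1 ≤ 1 < 2, so take 1; remainder 0

17711 + 1597 + 233 + 8 + 3 + 1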